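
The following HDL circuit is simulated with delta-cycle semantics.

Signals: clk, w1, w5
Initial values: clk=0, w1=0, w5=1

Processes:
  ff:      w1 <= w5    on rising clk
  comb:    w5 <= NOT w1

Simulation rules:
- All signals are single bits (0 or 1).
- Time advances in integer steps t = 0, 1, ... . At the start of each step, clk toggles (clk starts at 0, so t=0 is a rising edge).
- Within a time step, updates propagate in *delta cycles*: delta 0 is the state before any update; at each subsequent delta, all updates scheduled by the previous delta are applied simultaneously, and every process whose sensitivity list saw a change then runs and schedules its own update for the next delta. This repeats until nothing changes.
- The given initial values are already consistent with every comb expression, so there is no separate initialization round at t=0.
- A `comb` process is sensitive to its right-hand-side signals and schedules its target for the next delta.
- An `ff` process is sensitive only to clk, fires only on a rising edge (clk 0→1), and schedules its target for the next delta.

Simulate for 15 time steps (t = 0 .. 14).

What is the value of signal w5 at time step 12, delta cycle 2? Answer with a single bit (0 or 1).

1

[bits: w5,clk,w1]
t=0: Δ0=100 Δ1=110 Δ2=111 Δ3=011 | 3Δ
t=1: Δ0=011 Δ1=001 | 1Δ
t=2: Δ0=001 Δ1=011 Δ2=010 Δ3=110 | 3Δ
t=3: Δ0=110 Δ1=100 | 1Δ
t=4: Δ0=100 Δ1=110 Δ2=111 Δ3=011 | 3Δ
t=5: Δ0=011 Δ1=001 | 1Δ
t=6: Δ0=001 Δ1=011 Δ2=010 Δ3=110 | 3Δ
t=7: Δ0=110 Δ1=100 | 1Δ
t=8: Δ0=100 Δ1=110 Δ2=111 Δ3=011 | 3Δ
t=9: Δ0=011 Δ1=001 | 1Δ
t=10: Δ0=001 Δ1=011 Δ2=010 Δ3=110 | 3Δ
t=11: Δ0=110 Δ1=100 | 1Δ
t=12: Δ0=100 Δ1=110 Δ2=111 Δ3=011 | 3Δ
t=13: Δ0=011 Δ1=001 | 1Δ
t=14: Δ0=001 Δ1=011 Δ2=010 Δ3=110 | 3Δ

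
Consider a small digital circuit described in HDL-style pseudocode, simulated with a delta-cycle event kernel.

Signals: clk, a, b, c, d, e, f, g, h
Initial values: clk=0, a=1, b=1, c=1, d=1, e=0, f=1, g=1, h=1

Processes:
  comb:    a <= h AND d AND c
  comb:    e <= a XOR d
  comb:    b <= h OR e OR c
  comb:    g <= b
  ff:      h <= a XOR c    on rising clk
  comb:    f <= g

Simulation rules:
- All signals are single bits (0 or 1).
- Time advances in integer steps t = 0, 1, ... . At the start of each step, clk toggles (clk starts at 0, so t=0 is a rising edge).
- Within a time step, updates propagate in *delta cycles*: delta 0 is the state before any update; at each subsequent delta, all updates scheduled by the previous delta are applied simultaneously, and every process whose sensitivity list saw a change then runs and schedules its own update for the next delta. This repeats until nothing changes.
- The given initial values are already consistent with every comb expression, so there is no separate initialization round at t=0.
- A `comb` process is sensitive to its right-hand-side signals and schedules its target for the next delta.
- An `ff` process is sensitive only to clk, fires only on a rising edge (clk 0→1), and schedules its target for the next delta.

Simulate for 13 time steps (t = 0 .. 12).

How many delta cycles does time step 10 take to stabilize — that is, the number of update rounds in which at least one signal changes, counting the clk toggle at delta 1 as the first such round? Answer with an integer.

t0.Δ0 b=1 e=0 g=1 h=1 d=1 f=1 c=1 a=1 clk=0
t0.Δ1 b=1 e=0 g=1 h=1 d=1 f=1 c=1 a=1 clk=1
t0.Δ2 b=1 e=0 g=1 h=0 d=1 f=1 c=1 a=1 clk=1
t0.Δ3 b=1 e=0 g=1 h=0 d=1 f=1 c=1 a=0 clk=1
t0.Δ4 b=1 e=1 g=1 h=0 d=1 f=1 c=1 a=0 clk=1
t1.Δ0 b=1 e=1 g=1 h=0 d=1 f=1 c=1 a=0 clk=1
t1.Δ1 b=1 e=1 g=1 h=0 d=1 f=1 c=1 a=0 clk=0
t2.Δ0 b=1 e=1 g=1 h=0 d=1 f=1 c=1 a=0 clk=0
t2.Δ1 b=1 e=1 g=1 h=0 d=1 f=1 c=1 a=0 clk=1
t2.Δ2 b=1 e=1 g=1 h=1 d=1 f=1 c=1 a=0 clk=1
t2.Δ3 b=1 e=1 g=1 h=1 d=1 f=1 c=1 a=1 clk=1
t2.Δ4 b=1 e=0 g=1 h=1 d=1 f=1 c=1 a=1 clk=1
t3.Δ0 b=1 e=0 g=1 h=1 d=1 f=1 c=1 a=1 clk=1
t3.Δ1 b=1 e=0 g=1 h=1 d=1 f=1 c=1 a=1 clk=0
t4.Δ0 b=1 e=0 g=1 h=1 d=1 f=1 c=1 a=1 clk=0
t4.Δ1 b=1 e=0 g=1 h=1 d=1 f=1 c=1 a=1 clk=1
t4.Δ2 b=1 e=0 g=1 h=0 d=1 f=1 c=1 a=1 clk=1
t4.Δ3 b=1 e=0 g=1 h=0 d=1 f=1 c=1 a=0 clk=1
t4.Δ4 b=1 e=1 g=1 h=0 d=1 f=1 c=1 a=0 clk=1
t5.Δ0 b=1 e=1 g=1 h=0 d=1 f=1 c=1 a=0 clk=1
t5.Δ1 b=1 e=1 g=1 h=0 d=1 f=1 c=1 a=0 clk=0
t6.Δ0 b=1 e=1 g=1 h=0 d=1 f=1 c=1 a=0 clk=0
t6.Δ1 b=1 e=1 g=1 h=0 d=1 f=1 c=1 a=0 clk=1
t6.Δ2 b=1 e=1 g=1 h=1 d=1 f=1 c=1 a=0 clk=1
t6.Δ3 b=1 e=1 g=1 h=1 d=1 f=1 c=1 a=1 clk=1
t6.Δ4 b=1 e=0 g=1 h=1 d=1 f=1 c=1 a=1 clk=1
t7.Δ0 b=1 e=0 g=1 h=1 d=1 f=1 c=1 a=1 clk=1
t7.Δ1 b=1 e=0 g=1 h=1 d=1 f=1 c=1 a=1 clk=0
t8.Δ0 b=1 e=0 g=1 h=1 d=1 f=1 c=1 a=1 clk=0
t8.Δ1 b=1 e=0 g=1 h=1 d=1 f=1 c=1 a=1 clk=1
t8.Δ2 b=1 e=0 g=1 h=0 d=1 f=1 c=1 a=1 clk=1
t8.Δ3 b=1 e=0 g=1 h=0 d=1 f=1 c=1 a=0 clk=1
t8.Δ4 b=1 e=1 g=1 h=0 d=1 f=1 c=1 a=0 clk=1
t9.Δ0 b=1 e=1 g=1 h=0 d=1 f=1 c=1 a=0 clk=1
t9.Δ1 b=1 e=1 g=1 h=0 d=1 f=1 c=1 a=0 clk=0
t10.Δ0 b=1 e=1 g=1 h=0 d=1 f=1 c=1 a=0 clk=0
t10.Δ1 b=1 e=1 g=1 h=0 d=1 f=1 c=1 a=0 clk=1
t10.Δ2 b=1 e=1 g=1 h=1 d=1 f=1 c=1 a=0 clk=1
t10.Δ3 b=1 e=1 g=1 h=1 d=1 f=1 c=1 a=1 clk=1
t10.Δ4 b=1 e=0 g=1 h=1 d=1 f=1 c=1 a=1 clk=1
t11.Δ0 b=1 e=0 g=1 h=1 d=1 f=1 c=1 a=1 clk=1
t11.Δ1 b=1 e=0 g=1 h=1 d=1 f=1 c=1 a=1 clk=0
t12.Δ0 b=1 e=0 g=1 h=1 d=1 f=1 c=1 a=1 clk=0
t12.Δ1 b=1 e=0 g=1 h=1 d=1 f=1 c=1 a=1 clk=1
t12.Δ2 b=1 e=0 g=1 h=0 d=1 f=1 c=1 a=1 clk=1
t12.Δ3 b=1 e=0 g=1 h=0 d=1 f=1 c=1 a=0 clk=1
t12.Δ4 b=1 e=1 g=1 h=0 d=1 f=1 c=1 a=0 clk=1

4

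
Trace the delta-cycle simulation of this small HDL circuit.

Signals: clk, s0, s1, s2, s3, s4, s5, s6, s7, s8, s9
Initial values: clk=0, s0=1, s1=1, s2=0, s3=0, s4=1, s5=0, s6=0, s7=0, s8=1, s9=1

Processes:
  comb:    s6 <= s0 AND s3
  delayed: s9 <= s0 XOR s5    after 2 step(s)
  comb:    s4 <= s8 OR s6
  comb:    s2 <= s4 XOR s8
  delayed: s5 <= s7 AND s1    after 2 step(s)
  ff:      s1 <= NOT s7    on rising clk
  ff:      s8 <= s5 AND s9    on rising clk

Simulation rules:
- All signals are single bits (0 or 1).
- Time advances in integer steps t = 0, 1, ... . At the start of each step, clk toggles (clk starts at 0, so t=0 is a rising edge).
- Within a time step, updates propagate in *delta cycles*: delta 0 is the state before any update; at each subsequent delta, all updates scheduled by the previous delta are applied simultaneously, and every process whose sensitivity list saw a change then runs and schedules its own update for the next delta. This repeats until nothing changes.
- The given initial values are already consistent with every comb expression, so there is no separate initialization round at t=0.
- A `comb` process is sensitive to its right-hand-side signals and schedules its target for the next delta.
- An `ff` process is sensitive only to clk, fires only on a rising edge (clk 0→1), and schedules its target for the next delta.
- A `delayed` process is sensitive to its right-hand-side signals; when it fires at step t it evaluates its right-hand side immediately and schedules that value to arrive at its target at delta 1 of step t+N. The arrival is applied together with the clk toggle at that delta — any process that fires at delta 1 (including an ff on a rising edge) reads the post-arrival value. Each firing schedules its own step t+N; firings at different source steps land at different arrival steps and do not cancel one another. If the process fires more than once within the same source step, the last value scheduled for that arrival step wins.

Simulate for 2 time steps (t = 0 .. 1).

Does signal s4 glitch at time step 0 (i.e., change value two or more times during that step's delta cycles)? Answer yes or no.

no

t0.Δ0 s8=1 clk=0 s5=0 s4=1 s9=1 s0=1 s3=0 s1=1 s2=0 s6=0 s7=0
t0.Δ1 s8=1 clk=1 s5=0 s4=1 s9=1 s0=1 s3=0 s1=1 s2=0 s6=0 s7=0
t0.Δ2 s8=0 clk=1 s5=0 s4=1 s9=1 s0=1 s3=0 s1=1 s2=0 s6=0 s7=0
t0.Δ3 s8=0 clk=1 s5=0 s4=0 s9=1 s0=1 s3=0 s1=1 s2=1 s6=0 s7=0
t0.Δ4 s8=0 clk=1 s5=0 s4=0 s9=1 s0=1 s3=0 s1=1 s2=0 s6=0 s7=0
t1.Δ0 s8=0 clk=1 s5=0 s4=0 s9=1 s0=1 s3=0 s1=1 s2=0 s6=0 s7=0
t1.Δ1 s8=0 clk=0 s5=0 s4=0 s9=1 s0=1 s3=0 s1=1 s2=0 s6=0 s7=0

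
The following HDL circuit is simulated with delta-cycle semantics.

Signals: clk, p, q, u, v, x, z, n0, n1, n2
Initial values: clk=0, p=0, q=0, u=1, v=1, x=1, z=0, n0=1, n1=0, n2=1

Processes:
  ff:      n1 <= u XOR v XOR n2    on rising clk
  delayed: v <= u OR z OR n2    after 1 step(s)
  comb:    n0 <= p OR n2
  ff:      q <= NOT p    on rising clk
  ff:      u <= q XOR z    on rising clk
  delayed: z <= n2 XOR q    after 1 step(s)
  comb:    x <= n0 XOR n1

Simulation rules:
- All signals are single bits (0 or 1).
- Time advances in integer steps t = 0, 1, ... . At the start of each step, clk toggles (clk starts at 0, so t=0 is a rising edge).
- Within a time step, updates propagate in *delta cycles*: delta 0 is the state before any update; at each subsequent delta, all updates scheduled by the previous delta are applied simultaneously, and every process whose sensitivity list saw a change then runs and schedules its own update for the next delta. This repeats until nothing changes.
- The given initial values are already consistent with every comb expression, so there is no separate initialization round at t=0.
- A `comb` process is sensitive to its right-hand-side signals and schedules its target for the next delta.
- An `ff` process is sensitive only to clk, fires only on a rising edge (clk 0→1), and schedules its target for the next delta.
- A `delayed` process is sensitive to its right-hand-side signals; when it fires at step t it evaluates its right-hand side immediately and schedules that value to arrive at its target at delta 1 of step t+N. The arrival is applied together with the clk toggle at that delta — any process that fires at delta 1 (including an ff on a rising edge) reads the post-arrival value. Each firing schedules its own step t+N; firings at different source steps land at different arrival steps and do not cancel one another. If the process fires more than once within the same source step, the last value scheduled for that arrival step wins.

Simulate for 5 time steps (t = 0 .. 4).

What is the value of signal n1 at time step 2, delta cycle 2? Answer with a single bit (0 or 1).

0

t=0 Δ0: q=0 p=0 x=1 u=1 n0=1 n1=0 n2=1 clk=0 v=1 z=0
  Δ1: clk:0→1
  Δ2: q:0→1, u:1→0, n1:0→1
  Δ3: x:1→0
  (3Δ to stable)
t=1 Δ0: q=1 p=0 x=0 u=0 n0=1 n1=1 n2=1 clk=1 v=1 z=0
  Δ1: clk:1→0
  (1Δ to stable)
t=2 Δ0: q=1 p=0 x=0 u=0 n0=1 n1=1 n2=1 clk=0 v=1 z=0
  Δ1: clk:0→1
  Δ2: u:0→1, n1:1→0
  Δ3: x:0→1
  (3Δ to stable)
t=3 Δ0: q=1 p=0 x=1 u=1 n0=1 n1=0 n2=1 clk=1 v=1 z=0
  Δ1: clk:1→0
  (1Δ to stable)
t=4 Δ0: q=1 p=0 x=1 u=1 n0=1 n1=0 n2=1 clk=0 v=1 z=0
  Δ1: clk:0→1
  Δ2: n1:0→1
  Δ3: x:1→0
  (3Δ to stable)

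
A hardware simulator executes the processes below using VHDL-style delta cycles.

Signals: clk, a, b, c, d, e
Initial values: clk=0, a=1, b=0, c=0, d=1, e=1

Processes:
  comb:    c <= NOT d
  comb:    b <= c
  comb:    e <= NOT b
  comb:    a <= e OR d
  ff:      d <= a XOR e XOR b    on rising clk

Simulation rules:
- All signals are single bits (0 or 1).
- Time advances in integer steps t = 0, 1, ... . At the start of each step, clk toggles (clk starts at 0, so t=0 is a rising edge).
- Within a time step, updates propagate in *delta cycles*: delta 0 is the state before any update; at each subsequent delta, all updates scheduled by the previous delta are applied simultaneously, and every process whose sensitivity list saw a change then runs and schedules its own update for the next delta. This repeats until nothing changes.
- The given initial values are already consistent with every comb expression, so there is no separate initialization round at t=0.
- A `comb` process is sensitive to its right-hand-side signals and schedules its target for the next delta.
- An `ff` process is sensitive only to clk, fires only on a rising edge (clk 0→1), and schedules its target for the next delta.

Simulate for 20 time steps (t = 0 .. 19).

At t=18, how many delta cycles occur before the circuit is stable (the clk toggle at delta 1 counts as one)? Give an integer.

5

t0.Δ0 clk=0 a=1 c=0 b=0 e=1 d=1
t0.Δ1 clk=1 a=1 c=0 b=0 e=1 d=1
t0.Δ2 clk=1 a=1 c=0 b=0 e=1 d=0
t0.Δ3 clk=1 a=1 c=1 b=0 e=1 d=0
t0.Δ4 clk=1 a=1 c=1 b=1 e=1 d=0
t0.Δ5 clk=1 a=1 c=1 b=1 e=0 d=0
t0.Δ6 clk=1 a=0 c=1 b=1 e=0 d=0
t1.Δ0 clk=1 a=0 c=1 b=1 e=0 d=0
t1.Δ1 clk=0 a=0 c=1 b=1 e=0 d=0
t2.Δ0 clk=0 a=0 c=1 b=1 e=0 d=0
t2.Δ1 clk=1 a=0 c=1 b=1 e=0 d=0
t2.Δ2 clk=1 a=0 c=1 b=1 e=0 d=1
t2.Δ3 clk=1 a=1 c=0 b=1 e=0 d=1
t2.Δ4 clk=1 a=1 c=0 b=0 e=0 d=1
t2.Δ5 clk=1 a=1 c=0 b=0 e=1 d=1
t3.Δ0 clk=1 a=1 c=0 b=0 e=1 d=1
t3.Δ1 clk=0 a=1 c=0 b=0 e=1 d=1
t4.Δ0 clk=0 a=1 c=0 b=0 e=1 d=1
t4.Δ1 clk=1 a=1 c=0 b=0 e=1 d=1
t4.Δ2 clk=1 a=1 c=0 b=0 e=1 d=0
t4.Δ3 clk=1 a=1 c=1 b=0 e=1 d=0
t4.Δ4 clk=1 a=1 c=1 b=1 e=1 d=0
t4.Δ5 clk=1 a=1 c=1 b=1 e=0 d=0
t4.Δ6 clk=1 a=0 c=1 b=1 e=0 d=0
t5.Δ0 clk=1 a=0 c=1 b=1 e=0 d=0
t5.Δ1 clk=0 a=0 c=1 b=1 e=0 d=0
t6.Δ0 clk=0 a=0 c=1 b=1 e=0 d=0
t6.Δ1 clk=1 a=0 c=1 b=1 e=0 d=0
t6.Δ2 clk=1 a=0 c=1 b=1 e=0 d=1
t6.Δ3 clk=1 a=1 c=0 b=1 e=0 d=1
t6.Δ4 clk=1 a=1 c=0 b=0 e=0 d=1
t6.Δ5 clk=1 a=1 c=0 b=0 e=1 d=1
t7.Δ0 clk=1 a=1 c=0 b=0 e=1 d=1
t7.Δ1 clk=0 a=1 c=0 b=0 e=1 d=1
t8.Δ0 clk=0 a=1 c=0 b=0 e=1 d=1
t8.Δ1 clk=1 a=1 c=0 b=0 e=1 d=1
t8.Δ2 clk=1 a=1 c=0 b=0 e=1 d=0
t8.Δ3 clk=1 a=1 c=1 b=0 e=1 d=0
t8.Δ4 clk=1 a=1 c=1 b=1 e=1 d=0
t8.Δ5 clk=1 a=1 c=1 b=1 e=0 d=0
t8.Δ6 clk=1 a=0 c=1 b=1 e=0 d=0
t9.Δ0 clk=1 a=0 c=1 b=1 e=0 d=0
t9.Δ1 clk=0 a=0 c=1 b=1 e=0 d=0
t10.Δ0 clk=0 a=0 c=1 b=1 e=0 d=0
t10.Δ1 clk=1 a=0 c=1 b=1 e=0 d=0
t10.Δ2 clk=1 a=0 c=1 b=1 e=0 d=1
t10.Δ3 clk=1 a=1 c=0 b=1 e=0 d=1
t10.Δ4 clk=1 a=1 c=0 b=0 e=0 d=1
t10.Δ5 clk=1 a=1 c=0 b=0 e=1 d=1
t11.Δ0 clk=1 a=1 c=0 b=0 e=1 d=1
t11.Δ1 clk=0 a=1 c=0 b=0 e=1 d=1
t12.Δ0 clk=0 a=1 c=0 b=0 e=1 d=1
t12.Δ1 clk=1 a=1 c=0 b=0 e=1 d=1
t12.Δ2 clk=1 a=1 c=0 b=0 e=1 d=0
t12.Δ3 clk=1 a=1 c=1 b=0 e=1 d=0
t12.Δ4 clk=1 a=1 c=1 b=1 e=1 d=0
t12.Δ5 clk=1 a=1 c=1 b=1 e=0 d=0
t12.Δ6 clk=1 a=0 c=1 b=1 e=0 d=0
t13.Δ0 clk=1 a=0 c=1 b=1 e=0 d=0
t13.Δ1 clk=0 a=0 c=1 b=1 e=0 d=0
t14.Δ0 clk=0 a=0 c=1 b=1 e=0 d=0
t14.Δ1 clk=1 a=0 c=1 b=1 e=0 d=0
t14.Δ2 clk=1 a=0 c=1 b=1 e=0 d=1
t14.Δ3 clk=1 a=1 c=0 b=1 e=0 d=1
t14.Δ4 clk=1 a=1 c=0 b=0 e=0 d=1
t14.Δ5 clk=1 a=1 c=0 b=0 e=1 d=1
t15.Δ0 clk=1 a=1 c=0 b=0 e=1 d=1
t15.Δ1 clk=0 a=1 c=0 b=0 e=1 d=1
t16.Δ0 clk=0 a=1 c=0 b=0 e=1 d=1
t16.Δ1 clk=1 a=1 c=0 b=0 e=1 d=1
t16.Δ2 clk=1 a=1 c=0 b=0 e=1 d=0
t16.Δ3 clk=1 a=1 c=1 b=0 e=1 d=0
t16.Δ4 clk=1 a=1 c=1 b=1 e=1 d=0
t16.Δ5 clk=1 a=1 c=1 b=1 e=0 d=0
t16.Δ6 clk=1 a=0 c=1 b=1 e=0 d=0
t17.Δ0 clk=1 a=0 c=1 b=1 e=0 d=0
t17.Δ1 clk=0 a=0 c=1 b=1 e=0 d=0
t18.Δ0 clk=0 a=0 c=1 b=1 e=0 d=0
t18.Δ1 clk=1 a=0 c=1 b=1 e=0 d=0
t18.Δ2 clk=1 a=0 c=1 b=1 e=0 d=1
t18.Δ3 clk=1 a=1 c=0 b=1 e=0 d=1
t18.Δ4 clk=1 a=1 c=0 b=0 e=0 d=1
t18.Δ5 clk=1 a=1 c=0 b=0 e=1 d=1
t19.Δ0 clk=1 a=1 c=0 b=0 e=1 d=1
t19.Δ1 clk=0 a=1 c=0 b=0 e=1 d=1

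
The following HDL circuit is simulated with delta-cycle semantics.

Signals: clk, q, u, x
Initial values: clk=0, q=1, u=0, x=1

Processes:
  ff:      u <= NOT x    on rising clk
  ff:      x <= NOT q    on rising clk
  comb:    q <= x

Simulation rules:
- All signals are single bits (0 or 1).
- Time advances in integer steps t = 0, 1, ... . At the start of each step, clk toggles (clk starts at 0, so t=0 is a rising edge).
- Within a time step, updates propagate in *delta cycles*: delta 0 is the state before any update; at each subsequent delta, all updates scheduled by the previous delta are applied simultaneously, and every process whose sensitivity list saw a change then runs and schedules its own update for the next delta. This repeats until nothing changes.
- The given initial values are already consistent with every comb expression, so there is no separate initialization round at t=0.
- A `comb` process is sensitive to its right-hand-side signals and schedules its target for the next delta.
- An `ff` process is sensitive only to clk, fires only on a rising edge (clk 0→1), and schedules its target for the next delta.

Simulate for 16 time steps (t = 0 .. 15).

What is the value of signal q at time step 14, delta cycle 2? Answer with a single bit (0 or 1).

[bits: clk,q,u,x]
t=0: Δ0=0101 Δ1=1101 Δ2=1100 Δ3=1000 | 3Δ
t=1: Δ0=1000 Δ1=0000 | 1Δ
t=2: Δ0=0000 Δ1=1000 Δ2=1011 Δ3=1111 | 3Δ
t=3: Δ0=1111 Δ1=0111 | 1Δ
t=4: Δ0=0111 Δ1=1111 Δ2=1100 Δ3=1000 | 3Δ
t=5: Δ0=1000 Δ1=0000 | 1Δ
t=6: Δ0=0000 Δ1=1000 Δ2=1011 Δ3=1111 | 3Δ
t=7: Δ0=1111 Δ1=0111 | 1Δ
t=8: Δ0=0111 Δ1=1111 Δ2=1100 Δ3=1000 | 3Δ
t=9: Δ0=1000 Δ1=0000 | 1Δ
t=10: Δ0=0000 Δ1=1000 Δ2=1011 Δ3=1111 | 3Δ
t=11: Δ0=1111 Δ1=0111 | 1Δ
t=12: Δ0=0111 Δ1=1111 Δ2=1100 Δ3=1000 | 3Δ
t=13: Δ0=1000 Δ1=0000 | 1Δ
t=14: Δ0=0000 Δ1=1000 Δ2=1011 Δ3=1111 | 3Δ
t=15: Δ0=1111 Δ1=0111 | 1Δ

0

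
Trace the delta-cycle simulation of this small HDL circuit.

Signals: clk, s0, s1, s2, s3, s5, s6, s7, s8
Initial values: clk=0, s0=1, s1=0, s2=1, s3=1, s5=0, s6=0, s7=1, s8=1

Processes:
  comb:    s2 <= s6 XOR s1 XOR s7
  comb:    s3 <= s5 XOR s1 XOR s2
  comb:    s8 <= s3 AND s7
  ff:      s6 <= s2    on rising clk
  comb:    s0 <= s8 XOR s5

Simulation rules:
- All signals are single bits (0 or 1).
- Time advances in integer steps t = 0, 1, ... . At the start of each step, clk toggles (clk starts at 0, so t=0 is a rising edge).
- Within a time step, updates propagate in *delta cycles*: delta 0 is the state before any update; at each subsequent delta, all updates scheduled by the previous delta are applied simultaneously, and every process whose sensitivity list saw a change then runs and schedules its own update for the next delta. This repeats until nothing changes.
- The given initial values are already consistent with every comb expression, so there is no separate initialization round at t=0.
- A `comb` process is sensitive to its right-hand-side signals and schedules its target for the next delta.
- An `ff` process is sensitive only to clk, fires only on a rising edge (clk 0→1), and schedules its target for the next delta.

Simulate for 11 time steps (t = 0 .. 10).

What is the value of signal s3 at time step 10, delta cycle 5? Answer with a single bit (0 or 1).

t=0 Δ0: s5=0 s1=0 s0=1 s7=1 s3=1 s6=0 clk=0 s2=1 s8=1
  Δ1: clk:0→1
  Δ2: s6:0→1
  Δ3: s2:1→0
  Δ4: s3:1→0
  Δ5: s8:1→0
  Δ6: s0:1→0
  (6Δ to stable)
t=1 Δ0: s5=0 s1=0 s0=0 s7=1 s3=0 s6=1 clk=1 s2=0 s8=0
  Δ1: clk:1→0
  (1Δ to stable)
t=2 Δ0: s5=0 s1=0 s0=0 s7=1 s3=0 s6=1 clk=0 s2=0 s8=0
  Δ1: clk:0→1
  Δ2: s6:1→0
  Δ3: s2:0→1
  Δ4: s3:0→1
  Δ5: s8:0→1
  Δ6: s0:0→1
  (6Δ to stable)
t=3 Δ0: s5=0 s1=0 s0=1 s7=1 s3=1 s6=0 clk=1 s2=1 s8=1
  Δ1: clk:1→0
  (1Δ to stable)
t=4 Δ0: s5=0 s1=0 s0=1 s7=1 s3=1 s6=0 clk=0 s2=1 s8=1
  Δ1: clk:0→1
  Δ2: s6:0→1
  Δ3: s2:1→0
  Δ4: s3:1→0
  Δ5: s8:1→0
  Δ6: s0:1→0
  (6Δ to stable)
t=5 Δ0: s5=0 s1=0 s0=0 s7=1 s3=0 s6=1 clk=1 s2=0 s8=0
  Δ1: clk:1→0
  (1Δ to stable)
t=6 Δ0: s5=0 s1=0 s0=0 s7=1 s3=0 s6=1 clk=0 s2=0 s8=0
  Δ1: clk:0→1
  Δ2: s6:1→0
  Δ3: s2:0→1
  Δ4: s3:0→1
  Δ5: s8:0→1
  Δ6: s0:0→1
  (6Δ to stable)
t=7 Δ0: s5=0 s1=0 s0=1 s7=1 s3=1 s6=0 clk=1 s2=1 s8=1
  Δ1: clk:1→0
  (1Δ to stable)
t=8 Δ0: s5=0 s1=0 s0=1 s7=1 s3=1 s6=0 clk=0 s2=1 s8=1
  Δ1: clk:0→1
  Δ2: s6:0→1
  Δ3: s2:1→0
  Δ4: s3:1→0
  Δ5: s8:1→0
  Δ6: s0:1→0
  (6Δ to stable)
t=9 Δ0: s5=0 s1=0 s0=0 s7=1 s3=0 s6=1 clk=1 s2=0 s8=0
  Δ1: clk:1→0
  (1Δ to stable)
t=10 Δ0: s5=0 s1=0 s0=0 s7=1 s3=0 s6=1 clk=0 s2=0 s8=0
  Δ1: clk:0→1
  Δ2: s6:1→0
  Δ3: s2:0→1
  Δ4: s3:0→1
  Δ5: s8:0→1
  Δ6: s0:0→1
  (6Δ to stable)

1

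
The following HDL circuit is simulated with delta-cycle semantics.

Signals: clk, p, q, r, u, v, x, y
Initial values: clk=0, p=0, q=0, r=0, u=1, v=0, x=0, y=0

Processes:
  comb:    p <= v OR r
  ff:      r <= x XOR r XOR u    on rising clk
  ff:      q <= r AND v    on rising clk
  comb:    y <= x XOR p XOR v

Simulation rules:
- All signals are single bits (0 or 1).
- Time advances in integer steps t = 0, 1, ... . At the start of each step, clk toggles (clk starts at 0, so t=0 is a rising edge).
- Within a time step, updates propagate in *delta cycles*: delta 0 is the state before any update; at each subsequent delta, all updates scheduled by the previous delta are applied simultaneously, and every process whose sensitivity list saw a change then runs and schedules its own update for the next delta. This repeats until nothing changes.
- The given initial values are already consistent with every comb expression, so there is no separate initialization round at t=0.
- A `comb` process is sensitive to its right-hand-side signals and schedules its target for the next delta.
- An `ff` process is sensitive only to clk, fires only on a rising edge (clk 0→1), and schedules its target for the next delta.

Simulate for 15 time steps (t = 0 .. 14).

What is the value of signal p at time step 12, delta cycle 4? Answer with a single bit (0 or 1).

1

[bits: x,v,p,y,q,r,clk,u]
t=0: Δ0=00000001 Δ1=00000011 Δ2=00000111 Δ3=00100111 Δ4=00110111 | 4Δ
t=1: Δ0=00110111 Δ1=00110101 | 1Δ
t=2: Δ0=00110101 Δ1=00110111 Δ2=00110011 Δ3=00010011 Δ4=00000011 | 4Δ
t=3: Δ0=00000011 Δ1=00000001 | 1Δ
t=4: Δ0=00000001 Δ1=00000011 Δ2=00000111 Δ3=00100111 Δ4=00110111 | 4Δ
t=5: Δ0=00110111 Δ1=00110101 | 1Δ
t=6: Δ0=00110101 Δ1=00110111 Δ2=00110011 Δ3=00010011 Δ4=00000011 | 4Δ
t=7: Δ0=00000011 Δ1=00000001 | 1Δ
t=8: Δ0=00000001 Δ1=00000011 Δ2=00000111 Δ3=00100111 Δ4=00110111 | 4Δ
t=9: Δ0=00110111 Δ1=00110101 | 1Δ
t=10: Δ0=00110101 Δ1=00110111 Δ2=00110011 Δ3=00010011 Δ4=00000011 | 4Δ
t=11: Δ0=00000011 Δ1=00000001 | 1Δ
t=12: Δ0=00000001 Δ1=00000011 Δ2=00000111 Δ3=00100111 Δ4=00110111 | 4Δ
t=13: Δ0=00110111 Δ1=00110101 | 1Δ
t=14: Δ0=00110101 Δ1=00110111 Δ2=00110011 Δ3=00010011 Δ4=00000011 | 4Δ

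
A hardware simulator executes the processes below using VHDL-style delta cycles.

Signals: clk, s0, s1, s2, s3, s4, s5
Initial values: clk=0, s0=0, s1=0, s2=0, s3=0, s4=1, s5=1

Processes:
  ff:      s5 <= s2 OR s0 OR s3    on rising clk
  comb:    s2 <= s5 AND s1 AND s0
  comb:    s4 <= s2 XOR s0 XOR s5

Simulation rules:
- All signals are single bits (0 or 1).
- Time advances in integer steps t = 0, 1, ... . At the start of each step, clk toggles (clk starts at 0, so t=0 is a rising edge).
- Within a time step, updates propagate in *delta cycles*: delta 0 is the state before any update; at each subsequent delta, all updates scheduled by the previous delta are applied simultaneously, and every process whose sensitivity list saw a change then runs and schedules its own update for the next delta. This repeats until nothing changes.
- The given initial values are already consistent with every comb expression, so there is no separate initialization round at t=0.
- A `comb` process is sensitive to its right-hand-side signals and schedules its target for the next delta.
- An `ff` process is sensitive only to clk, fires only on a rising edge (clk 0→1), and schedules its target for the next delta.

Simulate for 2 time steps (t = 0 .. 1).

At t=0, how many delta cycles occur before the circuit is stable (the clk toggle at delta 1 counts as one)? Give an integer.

3

t=0 Δ0: s3=0 s1=0 s4=1 clk=0 s0=0 s2=0 s5=1
  Δ1: clk:0→1
  Δ2: s5:1→0
  Δ3: s4:1→0
  (3Δ to stable)
t=1 Δ0: s3=0 s1=0 s4=0 clk=1 s0=0 s2=0 s5=0
  Δ1: clk:1→0
  (1Δ to stable)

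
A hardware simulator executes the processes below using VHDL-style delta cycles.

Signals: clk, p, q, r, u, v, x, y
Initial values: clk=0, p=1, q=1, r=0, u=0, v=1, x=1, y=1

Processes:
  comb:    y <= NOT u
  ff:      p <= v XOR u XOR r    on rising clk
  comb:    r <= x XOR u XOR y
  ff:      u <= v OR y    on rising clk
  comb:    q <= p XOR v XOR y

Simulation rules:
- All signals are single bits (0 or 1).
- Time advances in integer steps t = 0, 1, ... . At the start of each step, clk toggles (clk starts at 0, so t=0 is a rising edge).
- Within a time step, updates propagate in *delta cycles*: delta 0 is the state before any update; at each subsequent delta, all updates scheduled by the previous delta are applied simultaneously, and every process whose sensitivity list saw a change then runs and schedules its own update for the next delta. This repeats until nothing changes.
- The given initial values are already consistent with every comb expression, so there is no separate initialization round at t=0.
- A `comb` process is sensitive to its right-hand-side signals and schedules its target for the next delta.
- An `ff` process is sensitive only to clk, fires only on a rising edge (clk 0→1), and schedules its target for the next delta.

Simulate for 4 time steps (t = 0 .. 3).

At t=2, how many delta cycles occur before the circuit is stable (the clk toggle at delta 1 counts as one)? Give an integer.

3

t0.Δ0 q=1 p=1 v=1 u=0 r=0 y=1 clk=0 x=1
t0.Δ1 q=1 p=1 v=1 u=0 r=0 y=1 clk=1 x=1
t0.Δ2 q=1 p=1 v=1 u=1 r=0 y=1 clk=1 x=1
t0.Δ3 q=1 p=1 v=1 u=1 r=1 y=0 clk=1 x=1
t0.Δ4 q=0 p=1 v=1 u=1 r=0 y=0 clk=1 x=1
t1.Δ0 q=0 p=1 v=1 u=1 r=0 y=0 clk=1 x=1
t1.Δ1 q=0 p=1 v=1 u=1 r=0 y=0 clk=0 x=1
t2.Δ0 q=0 p=1 v=1 u=1 r=0 y=0 clk=0 x=1
t2.Δ1 q=0 p=1 v=1 u=1 r=0 y=0 clk=1 x=1
t2.Δ2 q=0 p=0 v=1 u=1 r=0 y=0 clk=1 x=1
t2.Δ3 q=1 p=0 v=1 u=1 r=0 y=0 clk=1 x=1
t3.Δ0 q=1 p=0 v=1 u=1 r=0 y=0 clk=1 x=1
t3.Δ1 q=1 p=0 v=1 u=1 r=0 y=0 clk=0 x=1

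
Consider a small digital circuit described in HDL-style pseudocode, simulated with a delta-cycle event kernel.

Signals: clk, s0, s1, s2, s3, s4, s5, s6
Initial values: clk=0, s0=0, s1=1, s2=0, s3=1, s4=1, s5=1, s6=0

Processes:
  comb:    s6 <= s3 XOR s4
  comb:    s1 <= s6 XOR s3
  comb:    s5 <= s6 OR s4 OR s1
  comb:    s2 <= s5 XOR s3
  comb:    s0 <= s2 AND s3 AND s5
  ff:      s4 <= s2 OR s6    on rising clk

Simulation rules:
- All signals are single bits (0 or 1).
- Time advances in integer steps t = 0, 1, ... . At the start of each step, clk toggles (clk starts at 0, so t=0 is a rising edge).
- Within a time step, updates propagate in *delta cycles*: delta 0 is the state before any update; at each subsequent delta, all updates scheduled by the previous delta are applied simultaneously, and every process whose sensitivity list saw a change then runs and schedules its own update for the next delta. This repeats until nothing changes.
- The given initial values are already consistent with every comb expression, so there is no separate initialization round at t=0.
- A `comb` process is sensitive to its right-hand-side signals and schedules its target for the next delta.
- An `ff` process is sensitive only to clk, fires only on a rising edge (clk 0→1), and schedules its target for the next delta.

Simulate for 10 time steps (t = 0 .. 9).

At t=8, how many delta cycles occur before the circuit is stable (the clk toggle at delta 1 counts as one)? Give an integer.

4

[bits: s2,s3,s5,s4,clk,s0,s1,s6]
t=0: Δ0=01110010 Δ1=01111010 Δ2=01101010 Δ3=01101011 Δ4=01101001 | 4Δ
t=1: Δ0=01101001 Δ1=01100001 | 1Δ
t=2: Δ0=01100001 Δ1=01101001 Δ2=01111001 Δ3=01111000 Δ4=01111010 | 4Δ
t=3: Δ0=01111010 Δ1=01110010 | 1Δ
t=4: Δ0=01110010 Δ1=01111010 Δ2=01101010 Δ3=01101011 Δ4=01101001 | 4Δ
t=5: Δ0=01101001 Δ1=01100001 | 1Δ
t=6: Δ0=01100001 Δ1=01101001 Δ2=01111001 Δ3=01111000 Δ4=01111010 | 4Δ
t=7: Δ0=01111010 Δ1=01110010 | 1Δ
t=8: Δ0=01110010 Δ1=01111010 Δ2=01101010 Δ3=01101011 Δ4=01101001 | 4Δ
t=9: Δ0=01101001 Δ1=01100001 | 1Δ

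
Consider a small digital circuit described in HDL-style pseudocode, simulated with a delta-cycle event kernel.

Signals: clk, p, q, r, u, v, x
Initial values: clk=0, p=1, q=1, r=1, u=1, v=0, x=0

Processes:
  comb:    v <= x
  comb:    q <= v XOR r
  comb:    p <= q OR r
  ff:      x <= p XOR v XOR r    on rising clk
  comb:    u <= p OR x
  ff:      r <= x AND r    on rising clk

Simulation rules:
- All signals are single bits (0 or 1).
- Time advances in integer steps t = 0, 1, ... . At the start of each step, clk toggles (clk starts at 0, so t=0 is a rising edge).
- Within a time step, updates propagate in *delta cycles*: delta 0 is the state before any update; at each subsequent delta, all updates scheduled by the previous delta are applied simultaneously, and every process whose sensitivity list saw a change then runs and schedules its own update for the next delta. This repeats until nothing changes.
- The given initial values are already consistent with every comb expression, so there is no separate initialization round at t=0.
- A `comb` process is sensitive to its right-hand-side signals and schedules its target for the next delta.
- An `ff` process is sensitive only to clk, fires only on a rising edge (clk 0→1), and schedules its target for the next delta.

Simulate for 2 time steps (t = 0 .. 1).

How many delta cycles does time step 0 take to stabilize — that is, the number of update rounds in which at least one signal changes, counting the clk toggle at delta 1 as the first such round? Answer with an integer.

[bits: r,v,x,clk,p,q,u]
t=0: Δ0=1000111 Δ1=1001111 Δ2=0001111 Δ3=0001101 Δ4=0001001 Δ5=0001000 | 5Δ
t=1: Δ0=0001000 Δ1=0000000 | 1Δ

5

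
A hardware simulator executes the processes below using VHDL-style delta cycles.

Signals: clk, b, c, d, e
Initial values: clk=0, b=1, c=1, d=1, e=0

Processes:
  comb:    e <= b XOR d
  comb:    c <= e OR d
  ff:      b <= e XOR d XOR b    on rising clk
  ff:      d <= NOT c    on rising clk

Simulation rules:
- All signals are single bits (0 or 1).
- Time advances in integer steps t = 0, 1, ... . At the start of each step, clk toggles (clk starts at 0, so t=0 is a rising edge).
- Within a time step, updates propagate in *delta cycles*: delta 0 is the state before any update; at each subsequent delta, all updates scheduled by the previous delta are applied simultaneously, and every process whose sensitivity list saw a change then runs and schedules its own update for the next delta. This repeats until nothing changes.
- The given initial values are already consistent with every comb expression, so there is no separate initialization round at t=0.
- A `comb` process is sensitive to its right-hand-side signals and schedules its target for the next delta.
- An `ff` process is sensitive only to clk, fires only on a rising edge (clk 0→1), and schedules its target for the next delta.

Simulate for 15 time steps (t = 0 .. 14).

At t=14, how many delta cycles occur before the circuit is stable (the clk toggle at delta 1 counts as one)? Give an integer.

3

[bits: clk,e,c,d,b]
t=0: Δ0=00111 Δ1=10111 Δ2=10100 Δ3=10000 | 3Δ
t=1: Δ0=10000 Δ1=00000 | 1Δ
t=2: Δ0=00000 Δ1=10000 Δ2=10010 Δ3=11110 | 3Δ
t=3: Δ0=11110 Δ1=01110 | 1Δ
t=4: Δ0=01110 Δ1=11110 Δ2=11100 Δ3=10100 Δ4=10000 | 4Δ
t=5: Δ0=10000 Δ1=00000 | 1Δ
t=6: Δ0=00000 Δ1=10000 Δ2=10010 Δ3=11110 | 3Δ
t=7: Δ0=11110 Δ1=01110 | 1Δ
t=8: Δ0=01110 Δ1=11110 Δ2=11100 Δ3=10100 Δ4=10000 | 4Δ
t=9: Δ0=10000 Δ1=00000 | 1Δ
t=10: Δ0=00000 Δ1=10000 Δ2=10010 Δ3=11110 | 3Δ
t=11: Δ0=11110 Δ1=01110 | 1Δ
t=12: Δ0=01110 Δ1=11110 Δ2=11100 Δ3=10100 Δ4=10000 | 4Δ
t=13: Δ0=10000 Δ1=00000 | 1Δ
t=14: Δ0=00000 Δ1=10000 Δ2=10010 Δ3=11110 | 3Δ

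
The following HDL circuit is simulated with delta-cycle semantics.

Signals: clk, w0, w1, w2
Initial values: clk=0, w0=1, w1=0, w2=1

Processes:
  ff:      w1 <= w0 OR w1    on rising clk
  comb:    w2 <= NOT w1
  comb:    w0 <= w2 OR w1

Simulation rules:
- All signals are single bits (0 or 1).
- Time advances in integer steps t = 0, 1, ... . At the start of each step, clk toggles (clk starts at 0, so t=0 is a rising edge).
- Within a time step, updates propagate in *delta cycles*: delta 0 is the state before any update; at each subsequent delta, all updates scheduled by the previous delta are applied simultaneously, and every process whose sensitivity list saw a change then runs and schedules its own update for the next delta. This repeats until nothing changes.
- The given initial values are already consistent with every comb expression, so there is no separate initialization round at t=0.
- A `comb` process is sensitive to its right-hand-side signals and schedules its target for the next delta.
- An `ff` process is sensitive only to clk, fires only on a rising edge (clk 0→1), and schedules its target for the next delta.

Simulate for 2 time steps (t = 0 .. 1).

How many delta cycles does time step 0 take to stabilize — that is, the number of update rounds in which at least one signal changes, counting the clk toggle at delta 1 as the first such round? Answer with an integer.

t=0 Δ0: w2=1 w0=1 w1=0 clk=0
  Δ1: clk:0→1
  Δ2: w1:0→1
  Δ3: w2:1→0
  (3Δ to stable)
t=1 Δ0: w2=0 w0=1 w1=1 clk=1
  Δ1: clk:1→0
  (1Δ to stable)

3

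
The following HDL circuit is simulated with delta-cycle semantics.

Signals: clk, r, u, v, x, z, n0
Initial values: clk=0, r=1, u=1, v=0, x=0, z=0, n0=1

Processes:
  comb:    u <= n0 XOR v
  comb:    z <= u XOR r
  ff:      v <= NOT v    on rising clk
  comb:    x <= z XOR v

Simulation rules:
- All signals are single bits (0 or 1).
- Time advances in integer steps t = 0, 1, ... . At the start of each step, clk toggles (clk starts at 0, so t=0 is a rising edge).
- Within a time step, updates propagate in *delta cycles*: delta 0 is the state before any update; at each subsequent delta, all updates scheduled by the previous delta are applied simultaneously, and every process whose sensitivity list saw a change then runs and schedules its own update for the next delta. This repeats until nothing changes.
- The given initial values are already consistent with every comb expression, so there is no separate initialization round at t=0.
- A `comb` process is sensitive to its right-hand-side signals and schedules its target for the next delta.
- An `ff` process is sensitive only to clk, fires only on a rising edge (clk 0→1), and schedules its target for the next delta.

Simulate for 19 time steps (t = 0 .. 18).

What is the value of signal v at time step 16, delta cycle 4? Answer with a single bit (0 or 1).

t=0 Δ0: x=0 u=1 v=0 clk=0 r=1 z=0 n0=1
  Δ1: clk:0→1
  Δ2: v:0→1
  Δ3: x:0→1, u:1→0
  Δ4: z:0→1
  Δ5: x:1→0
  (5Δ to stable)
t=1 Δ0: x=0 u=0 v=1 clk=1 r=1 z=1 n0=1
  Δ1: clk:1→0
  (1Δ to stable)
t=2 Δ0: x=0 u=0 v=1 clk=0 r=1 z=1 n0=1
  Δ1: clk:0→1
  Δ2: v:1→0
  Δ3: x:0→1, u:0→1
  Δ4: z:1→0
  Δ5: x:1→0
  (5Δ to stable)
t=3 Δ0: x=0 u=1 v=0 clk=1 r=1 z=0 n0=1
  Δ1: clk:1→0
  (1Δ to stable)
t=4 Δ0: x=0 u=1 v=0 clk=0 r=1 z=0 n0=1
  Δ1: clk:0→1
  Δ2: v:0→1
  Δ3: x:0→1, u:1→0
  Δ4: z:0→1
  Δ5: x:1→0
  (5Δ to stable)
t=5 Δ0: x=0 u=0 v=1 clk=1 r=1 z=1 n0=1
  Δ1: clk:1→0
  (1Δ to stable)
t=6 Δ0: x=0 u=0 v=1 clk=0 r=1 z=1 n0=1
  Δ1: clk:0→1
  Δ2: v:1→0
  Δ3: x:0→1, u:0→1
  Δ4: z:1→0
  Δ5: x:1→0
  (5Δ to stable)
t=7 Δ0: x=0 u=1 v=0 clk=1 r=1 z=0 n0=1
  Δ1: clk:1→0
  (1Δ to stable)
t=8 Δ0: x=0 u=1 v=0 clk=0 r=1 z=0 n0=1
  Δ1: clk:0→1
  Δ2: v:0→1
  Δ3: x:0→1, u:1→0
  Δ4: z:0→1
  Δ5: x:1→0
  (5Δ to stable)
t=9 Δ0: x=0 u=0 v=1 clk=1 r=1 z=1 n0=1
  Δ1: clk:1→0
  (1Δ to stable)
t=10 Δ0: x=0 u=0 v=1 clk=0 r=1 z=1 n0=1
  Δ1: clk:0→1
  Δ2: v:1→0
  Δ3: x:0→1, u:0→1
  Δ4: z:1→0
  Δ5: x:1→0
  (5Δ to stable)
t=11 Δ0: x=0 u=1 v=0 clk=1 r=1 z=0 n0=1
  Δ1: clk:1→0
  (1Δ to stable)
t=12 Δ0: x=0 u=1 v=0 clk=0 r=1 z=0 n0=1
  Δ1: clk:0→1
  Δ2: v:0→1
  Δ3: x:0→1, u:1→0
  Δ4: z:0→1
  Δ5: x:1→0
  (5Δ to stable)
t=13 Δ0: x=0 u=0 v=1 clk=1 r=1 z=1 n0=1
  Δ1: clk:1→0
  (1Δ to stable)
t=14 Δ0: x=0 u=0 v=1 clk=0 r=1 z=1 n0=1
  Δ1: clk:0→1
  Δ2: v:1→0
  Δ3: x:0→1, u:0→1
  Δ4: z:1→0
  Δ5: x:1→0
  (5Δ to stable)
t=15 Δ0: x=0 u=1 v=0 clk=1 r=1 z=0 n0=1
  Δ1: clk:1→0
  (1Δ to stable)
t=16 Δ0: x=0 u=1 v=0 clk=0 r=1 z=0 n0=1
  Δ1: clk:0→1
  Δ2: v:0→1
  Δ3: x:0→1, u:1→0
  Δ4: z:0→1
  Δ5: x:1→0
  (5Δ to stable)
t=17 Δ0: x=0 u=0 v=1 clk=1 r=1 z=1 n0=1
  Δ1: clk:1→0
  (1Δ to stable)
t=18 Δ0: x=0 u=0 v=1 clk=0 r=1 z=1 n0=1
  Δ1: clk:0→1
  Δ2: v:1→0
  Δ3: x:0→1, u:0→1
  Δ4: z:1→0
  Δ5: x:1→0
  (5Δ to stable)

1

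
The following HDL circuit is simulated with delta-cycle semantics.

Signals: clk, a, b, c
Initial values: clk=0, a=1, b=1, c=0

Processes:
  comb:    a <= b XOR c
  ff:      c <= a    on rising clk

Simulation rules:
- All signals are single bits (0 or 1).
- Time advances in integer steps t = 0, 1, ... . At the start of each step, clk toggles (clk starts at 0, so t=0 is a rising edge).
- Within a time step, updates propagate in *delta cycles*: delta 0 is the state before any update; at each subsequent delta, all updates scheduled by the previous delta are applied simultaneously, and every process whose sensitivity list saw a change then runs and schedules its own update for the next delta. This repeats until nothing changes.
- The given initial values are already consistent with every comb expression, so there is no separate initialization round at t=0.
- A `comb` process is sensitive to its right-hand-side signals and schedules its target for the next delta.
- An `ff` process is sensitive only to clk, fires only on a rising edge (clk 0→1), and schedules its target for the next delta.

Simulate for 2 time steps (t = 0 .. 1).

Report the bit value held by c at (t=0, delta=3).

1

t0.Δ0 c=0 a=1 clk=0 b=1
t0.Δ1 c=0 a=1 clk=1 b=1
t0.Δ2 c=1 a=1 clk=1 b=1
t0.Δ3 c=1 a=0 clk=1 b=1
t1.Δ0 c=1 a=0 clk=1 b=1
t1.Δ1 c=1 a=0 clk=0 b=1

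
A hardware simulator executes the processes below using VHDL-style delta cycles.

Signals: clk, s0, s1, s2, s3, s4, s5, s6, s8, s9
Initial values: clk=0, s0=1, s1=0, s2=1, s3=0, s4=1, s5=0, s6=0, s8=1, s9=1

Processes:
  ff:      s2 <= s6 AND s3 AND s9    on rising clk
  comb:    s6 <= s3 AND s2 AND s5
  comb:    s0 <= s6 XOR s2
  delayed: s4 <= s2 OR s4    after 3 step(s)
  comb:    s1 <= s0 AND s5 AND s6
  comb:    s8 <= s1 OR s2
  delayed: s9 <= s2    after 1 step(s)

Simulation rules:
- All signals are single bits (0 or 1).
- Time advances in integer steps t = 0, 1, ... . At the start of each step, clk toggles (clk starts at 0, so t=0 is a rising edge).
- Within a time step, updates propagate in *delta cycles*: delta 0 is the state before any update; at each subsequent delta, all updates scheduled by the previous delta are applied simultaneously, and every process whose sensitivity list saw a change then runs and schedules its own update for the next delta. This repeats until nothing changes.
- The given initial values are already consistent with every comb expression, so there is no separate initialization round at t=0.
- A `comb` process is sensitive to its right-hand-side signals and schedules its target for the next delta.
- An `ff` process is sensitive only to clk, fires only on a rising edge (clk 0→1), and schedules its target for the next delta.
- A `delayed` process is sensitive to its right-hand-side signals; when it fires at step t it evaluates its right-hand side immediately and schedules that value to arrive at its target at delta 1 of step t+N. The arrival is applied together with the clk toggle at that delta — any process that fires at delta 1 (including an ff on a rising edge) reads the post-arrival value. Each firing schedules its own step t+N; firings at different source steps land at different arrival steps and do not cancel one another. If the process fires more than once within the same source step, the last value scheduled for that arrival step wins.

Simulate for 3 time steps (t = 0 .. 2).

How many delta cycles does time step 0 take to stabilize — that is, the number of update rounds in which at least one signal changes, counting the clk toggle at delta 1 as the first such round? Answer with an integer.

3

t0.Δ0 clk=0 s5=0 s8=1 s0=1 s3=0 s4=1 s1=0 s6=0 s2=1 s9=1
t0.Δ1 clk=1 s5=0 s8=1 s0=1 s3=0 s4=1 s1=0 s6=0 s2=1 s9=1
t0.Δ2 clk=1 s5=0 s8=1 s0=1 s3=0 s4=1 s1=0 s6=0 s2=0 s9=1
t0.Δ3 clk=1 s5=0 s8=0 s0=0 s3=0 s4=1 s1=0 s6=0 s2=0 s9=1
t1.Δ0 clk=1 s5=0 s8=0 s0=0 s3=0 s4=1 s1=0 s6=0 s2=0 s9=1
t1.Δ1 clk=0 s5=0 s8=0 s0=0 s3=0 s4=1 s1=0 s6=0 s2=0 s9=0
t2.Δ0 clk=0 s5=0 s8=0 s0=0 s3=0 s4=1 s1=0 s6=0 s2=0 s9=0
t2.Δ1 clk=1 s5=0 s8=0 s0=0 s3=0 s4=1 s1=0 s6=0 s2=0 s9=0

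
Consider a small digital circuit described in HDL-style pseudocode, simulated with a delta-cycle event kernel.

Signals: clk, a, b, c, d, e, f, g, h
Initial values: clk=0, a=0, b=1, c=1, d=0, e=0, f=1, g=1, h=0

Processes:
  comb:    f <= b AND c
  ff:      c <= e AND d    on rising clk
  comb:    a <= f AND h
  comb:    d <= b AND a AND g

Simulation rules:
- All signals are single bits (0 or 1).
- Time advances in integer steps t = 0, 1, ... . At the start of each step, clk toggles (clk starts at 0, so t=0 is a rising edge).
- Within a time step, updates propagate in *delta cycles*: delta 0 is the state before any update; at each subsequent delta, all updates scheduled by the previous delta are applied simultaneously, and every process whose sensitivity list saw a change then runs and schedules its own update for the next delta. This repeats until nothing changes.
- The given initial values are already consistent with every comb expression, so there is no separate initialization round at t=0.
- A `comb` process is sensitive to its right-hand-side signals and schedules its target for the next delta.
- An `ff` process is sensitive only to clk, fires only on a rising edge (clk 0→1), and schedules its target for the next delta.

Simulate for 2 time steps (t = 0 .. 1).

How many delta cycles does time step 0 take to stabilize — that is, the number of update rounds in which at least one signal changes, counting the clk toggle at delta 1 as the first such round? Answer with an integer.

t=0 Δ0: c=1 b=1 a=0 d=0 h=0 f=1 e=0 clk=0 g=1
  Δ1: clk:0→1
  Δ2: c:1→0
  Δ3: f:1→0
  (3Δ to stable)
t=1 Δ0: c=0 b=1 a=0 d=0 h=0 f=0 e=0 clk=1 g=1
  Δ1: clk:1→0
  (1Δ to stable)

3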